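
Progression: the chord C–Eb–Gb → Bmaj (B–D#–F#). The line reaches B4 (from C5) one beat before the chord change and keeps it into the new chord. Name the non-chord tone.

The harmony at that moment is C diminished triad (C, Eb, Gb); B4 is not a chord tone.
It is approached by step down from C5 and then sustained as the same pitch into the next harmony.
Arriving early and becoming a chord tone when the harmony changes — an anticipation.

B4 is an anticipation.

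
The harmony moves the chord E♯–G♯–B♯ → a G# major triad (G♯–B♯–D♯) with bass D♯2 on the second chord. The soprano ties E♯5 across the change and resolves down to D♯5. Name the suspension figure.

At the second chord the bass is D♯2. The suspended E♯5 lies a ninth above the bass; after resolving down by step to D♯5, the interval above the bass becomes an octave.
Suspension figures are named by those two intervals: 9–8.

9–8 suspension.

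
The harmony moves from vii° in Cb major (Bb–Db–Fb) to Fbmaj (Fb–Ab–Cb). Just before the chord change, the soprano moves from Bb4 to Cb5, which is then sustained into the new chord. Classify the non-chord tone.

The harmony at that moment is Bb diminished triad (Bb, Db, Fb); Cb5 is not a chord tone.
It is approached by step up from Bb4 and then sustained as the same pitch into the next harmony.
Arriving early and becoming a chord tone when the harmony changes — an anticipation.

Cb5 is an anticipation.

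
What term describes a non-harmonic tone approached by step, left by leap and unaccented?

Approach: by step. Departure: by leap. Metric position: weak.
Step in, leap out, from a weak position — an escape tone (échappée). (It is the mirror image of the appoggiatura, which leaps in and steps out on a strong beat.)

Escape tone.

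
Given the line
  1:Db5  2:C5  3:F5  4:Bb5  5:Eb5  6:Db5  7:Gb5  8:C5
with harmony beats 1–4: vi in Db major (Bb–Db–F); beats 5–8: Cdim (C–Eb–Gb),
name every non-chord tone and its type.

The harmony at that moment is Bb minor triad (Bb, Db, F); C5 is not a chord tone.
It is approached by step down from Db5 and left by leap up to F5.
Step in, leap out — an escape tone.
The harmony at that moment is C diminished triad (C, Eb, Gb); Db5 is not a chord tone.
It is approached by step down from Eb5 and left by leap up to Gb5.
Step in, leap out — an escape tone.

C5 (beat 2) — escape tone; Db5 (beat 6) — escape tone.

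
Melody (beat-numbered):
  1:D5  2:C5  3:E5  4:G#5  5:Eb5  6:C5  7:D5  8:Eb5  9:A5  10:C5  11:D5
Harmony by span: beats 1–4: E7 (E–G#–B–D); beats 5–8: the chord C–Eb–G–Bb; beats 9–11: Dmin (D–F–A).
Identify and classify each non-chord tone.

The harmony at that moment is E dominant seventh chord (E, G#, B, D); C5 is not a chord tone.
It is approached by step down from D5 and left by leap up to E5.
Step in, leap out — an escape tone.
The harmony at that moment is C minor seventh chord (C, Eb, G, Bb); D5 is not a chord tone.
It is approached by step up from C5 and left by step up to Eb5.
Step in, step out in the same direction — a passing tone.
The harmony at that moment is D minor triad (D, F, A); C5 is not a chord tone.
It is approached by leap down from A5 and left by step up to D5.
Leap in, step out — an appoggiatura.

C5 (beat 2) — escape tone; D5 (beat 7) — passing tone; C5 (beat 10) — appoggiatura.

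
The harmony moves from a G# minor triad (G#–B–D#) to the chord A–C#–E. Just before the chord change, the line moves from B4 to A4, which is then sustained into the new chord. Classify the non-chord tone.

A4 is an anticipation.

The harmony at that moment is G# minor triad (G#, B, D#); A4 is not a chord tone.
It is approached by step down from B4 and then sustained as the same pitch into the next harmony.
Arriving early and becoming a chord tone when the harmony changes — an anticipation.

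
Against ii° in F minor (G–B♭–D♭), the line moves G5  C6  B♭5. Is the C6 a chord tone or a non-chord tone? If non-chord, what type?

The harmony at that moment is G diminished triad (G, B♭, D♭); C6 is not a chord tone.
It is approached by leap up from G5 and left by step down to B♭5.
Leap in, step out — an appoggiatura.

Non-chord tone — an appoggiatura.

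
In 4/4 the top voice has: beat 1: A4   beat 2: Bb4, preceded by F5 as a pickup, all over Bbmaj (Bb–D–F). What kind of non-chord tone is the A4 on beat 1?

The harmony at that moment is Bb major triad (Bb, D, F); A4 is not a chord tone.
It is approached by leap down from F5 and left by step up to Bb4.
Leap in, step out, metrically accented — an appoggiatura.

Appoggiatura.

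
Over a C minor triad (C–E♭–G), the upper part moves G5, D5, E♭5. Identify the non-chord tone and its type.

D5 is an appoggiatura.

The harmony at that moment is C minor triad (C, E♭, G); D5 is not a chord tone.
It is approached by leap down from G5 and left by step up to E♭5.
Leap in, step out — an appoggiatura.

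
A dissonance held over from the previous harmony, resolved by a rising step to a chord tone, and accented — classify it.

Approach: by preparation — the pitch is first a chord tone, then held (tied or repeated) while the harmony changes under it. Departure: up by step. Metric position: strong.
A prepared dissonance that resolves upward by step — a retardation. (The same figure resolving downward would be a suspension.)

Retardation.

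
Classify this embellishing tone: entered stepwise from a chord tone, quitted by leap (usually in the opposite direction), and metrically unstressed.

Escape tone.

Approach: by step. Departure: by leap. Metric position: weak.
Step in, leap out, from a weak position — an escape tone (échappée). (It is the mirror image of the appoggiatura, which leaps in and steps out on a strong beat.)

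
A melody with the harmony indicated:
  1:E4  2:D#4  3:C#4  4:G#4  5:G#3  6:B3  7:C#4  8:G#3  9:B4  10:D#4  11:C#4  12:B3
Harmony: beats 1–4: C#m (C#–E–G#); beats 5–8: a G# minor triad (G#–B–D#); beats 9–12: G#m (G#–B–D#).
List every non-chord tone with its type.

D#4 (beat 2) — passing tone; C#4 (beat 7) — escape tone; C#4 (beat 11) — passing tone.

The harmony at that moment is C# minor triad (C#, E, G#); D#4 is not a chord tone.
It is approached by step down from E4 and left by step down to C#4.
Step in, step out in the same direction — a passing tone.
The harmony at that moment is G# minor triad (G#, B, D#); C#4 is not a chord tone.
It is approached by step up from B3 and left by leap down to G#3.
Step in, leap out — an escape tone.
The harmony at that moment is G# minor triad (G#, B, D#); C#4 is not a chord tone.
It is approached by step down from D#4 and left by step down to B3.
Step in, step out in the same direction — a passing tone.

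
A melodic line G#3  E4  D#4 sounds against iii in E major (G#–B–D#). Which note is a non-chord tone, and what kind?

The harmony at that moment is G# minor triad (G#, B, D#); E4 is not a chord tone.
It is approached by leap up from G#3 and left by step down to D#4.
Leap in, step out — an appoggiatura.

E4 is an appoggiatura.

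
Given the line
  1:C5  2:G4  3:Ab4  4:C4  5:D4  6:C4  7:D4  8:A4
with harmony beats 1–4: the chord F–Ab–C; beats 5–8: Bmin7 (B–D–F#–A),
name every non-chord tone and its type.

The harmony at that moment is F minor triad (F, Ab, C); G4 is not a chord tone.
It is approached by leap down from C5 and left by step up to Ab4.
Leap in, step out — an appoggiatura.
The harmony at that moment is B minor seventh chord (B, D, F#, A); C4 is not a chord tone.
It is approached by step down from D4 and left by step up to D4.
Step away and step back to the same note — a neighbor tone (lower neighbor).

G4 (beat 2) — appoggiatura; C4 (beat 6) — neighbor tone.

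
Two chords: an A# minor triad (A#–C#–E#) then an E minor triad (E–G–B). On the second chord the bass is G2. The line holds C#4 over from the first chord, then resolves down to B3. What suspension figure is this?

4–3 suspension.

At the second chord the bass is G2. The suspended C#4 lies a fourth above the bass; after resolving down by step to B3, the interval above the bass becomes a third.
Suspension figures are named by those two intervals: 4–3.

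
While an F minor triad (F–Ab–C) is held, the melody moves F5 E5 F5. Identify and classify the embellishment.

The harmony at that moment is F minor triad (F, Ab, C); E5 is not a chord tone.
It is approached by step down from F5 and left by step up to F5.
Step away and step back to the same note — a neighbor tone (lower neighbor).

E5 is a neighbor tone.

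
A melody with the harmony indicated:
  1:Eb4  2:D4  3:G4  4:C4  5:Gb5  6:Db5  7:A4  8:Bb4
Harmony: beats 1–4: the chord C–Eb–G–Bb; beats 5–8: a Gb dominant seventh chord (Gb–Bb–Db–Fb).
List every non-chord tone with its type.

D4 (beat 2) — escape tone; A4 (beat 7) — appoggiatura.

The harmony at that moment is C minor seventh chord (C, Eb, G, Bb); D4 is not a chord tone.
It is approached by step down from Eb4 and left by leap up to G4.
Step in, leap out — an escape tone.
The harmony at that moment is Gb dominant seventh chord (Gb, Bb, Db, Fb); A4 is not a chord tone.
It is approached by leap down from Db5 and left by step up to Bb4.
Leap in, step out — an appoggiatura.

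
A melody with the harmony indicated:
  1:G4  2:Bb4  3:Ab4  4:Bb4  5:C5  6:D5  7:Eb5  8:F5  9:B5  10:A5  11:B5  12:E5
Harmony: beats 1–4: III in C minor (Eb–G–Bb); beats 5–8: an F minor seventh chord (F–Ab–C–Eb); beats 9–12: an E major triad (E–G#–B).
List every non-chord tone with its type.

The harmony at that moment is Eb major triad (Eb, G, Bb); Ab4 is not a chord tone.
It is approached by step down from Bb4 and left by step up to Bb4.
Step away and step back to the same note — a neighbor tone (lower neighbor).
The harmony at that moment is F minor seventh chord (F, Ab, C, Eb); D5 is not a chord tone.
It is approached by step up from C5 and left by step up to Eb5.
Step in, step out in the same direction — a passing tone.
The harmony at that moment is E major triad (E, G#, B); A5 is not a chord tone.
It is approached by step down from B5 and left by step up to B5.
Step away and step back to the same note — a neighbor tone (lower neighbor).

Ab4 (beat 3) — neighbor tone; D5 (beat 6) — passing tone; A5 (beat 10) — neighbor tone.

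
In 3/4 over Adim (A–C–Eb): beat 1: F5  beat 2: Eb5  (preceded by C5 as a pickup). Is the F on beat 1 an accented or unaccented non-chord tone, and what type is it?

The harmony at that moment is A diminished triad (A, C, Eb); F5 is not a chord tone.
It is approached by leap up from C5 and left by step down to Eb5.
Leap in, step out — an appoggiatura.
It falls on the downbeat, so it is accented.

Accented appoggiatura.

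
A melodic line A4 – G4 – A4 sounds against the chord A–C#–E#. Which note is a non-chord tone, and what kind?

G4 is a neighbor tone.

The harmony at that moment is A augmented triad (A, C#, E#); G4 is not a chord tone.
It is approached by step down from A4 and left by step up to A4.
Step away and step back to the same note — a neighbor tone (lower neighbor).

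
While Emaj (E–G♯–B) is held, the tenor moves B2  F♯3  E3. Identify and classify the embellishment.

F♯3 is an appoggiatura.

The harmony at that moment is E major triad (E, G♯, B); F♯3 is not a chord tone.
It is approached by leap up from B2 and left by step down to E3.
Leap in, step out — an appoggiatura.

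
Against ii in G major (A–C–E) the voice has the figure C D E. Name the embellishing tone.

D is a passing tone.

The harmony at that moment is A minor triad (A, C, E); D is not a chord tone.
It is approached by step up from C and left by step up to E.
Step in, step out in the same direction — a passing tone.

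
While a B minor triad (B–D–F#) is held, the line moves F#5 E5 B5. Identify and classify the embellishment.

E5 is an escape tone.

The harmony at that moment is B minor triad (B, D, F#); E5 is not a chord tone.
It is approached by step down from F#5 and left by leap up to B5.
Step in, leap out — an escape tone.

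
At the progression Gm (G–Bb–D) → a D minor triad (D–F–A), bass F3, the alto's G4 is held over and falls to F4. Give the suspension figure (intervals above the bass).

At the second chord the bass is F3. The suspended G4 lies a ninth above the bass; after resolving down by step to F4, the interval above the bass becomes an octave.
Suspension figures are named by those two intervals: 9–8.

9–8 suspension.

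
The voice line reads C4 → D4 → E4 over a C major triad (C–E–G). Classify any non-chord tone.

D4 is a passing tone.

The harmony at that moment is C major triad (C, E, G); D4 is not a chord tone.
It is approached by step up from C4 and left by step up to E4.
Step in, step out in the same direction — a passing tone.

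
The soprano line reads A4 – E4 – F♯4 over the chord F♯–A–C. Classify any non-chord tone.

The harmony at that moment is F♯ diminished triad (F♯, A, C); E4 is not a chord tone.
It is approached by leap down from A4 and left by step up to F♯4.
Leap in, step out — an appoggiatura.

E4 is an appoggiatura.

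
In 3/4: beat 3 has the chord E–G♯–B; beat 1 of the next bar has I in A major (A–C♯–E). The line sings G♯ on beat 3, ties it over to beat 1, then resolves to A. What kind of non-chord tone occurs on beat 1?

The harmony at that moment is A major triad (A, C♯, E); G♯ is not a chord tone.
It is held over (the same pitch as the preceding G♯) and left by step up to A.
Held over from the previous chord and resolving up by step — a retardation.

Retardation.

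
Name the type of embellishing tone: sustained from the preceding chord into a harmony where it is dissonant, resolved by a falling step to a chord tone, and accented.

Suspension.

Approach: by preparation — the pitch is first a chord tone, then held (tied or repeated) while the harmony changes under it. Departure: down by step. Metric position: strong.
A prepared dissonance that resolves downward by step — a suspension. (The same figure resolving upward would be a retardation.)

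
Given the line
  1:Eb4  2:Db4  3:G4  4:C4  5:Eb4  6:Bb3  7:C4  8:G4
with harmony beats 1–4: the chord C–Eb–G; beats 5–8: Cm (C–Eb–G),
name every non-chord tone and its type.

Db4 (beat 2) — escape tone; Bb3 (beat 6) — appoggiatura.

The harmony at that moment is C minor triad (C, Eb, G); Db4 is not a chord tone.
It is approached by step down from Eb4 and left by leap up to G4.
Step in, leap out — an escape tone.
The harmony at that moment is C minor triad (C, Eb, G); Bb3 is not a chord tone.
It is approached by leap down from Eb4 and left by step up to C4.
Leap in, step out — an appoggiatura.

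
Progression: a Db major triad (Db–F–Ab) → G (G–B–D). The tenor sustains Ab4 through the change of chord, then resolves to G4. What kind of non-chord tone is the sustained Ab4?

The harmony at that moment is G major triad (G, B, D); Ab4 is not a chord tone.
It is held over (the same pitch as the preceding Ab4) and left by step down to G4.
Held over from the previous chord and resolving down by step — a suspension.

Ab4 is a suspension.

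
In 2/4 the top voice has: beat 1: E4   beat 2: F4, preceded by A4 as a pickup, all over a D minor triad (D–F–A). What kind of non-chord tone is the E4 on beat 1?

Appoggiatura.

The harmony at that moment is D minor triad (D, F, A); E4 is not a chord tone.
It is approached by leap down from A4 and left by step up to F4.
Leap in, step out, metrically accented — an appoggiatura.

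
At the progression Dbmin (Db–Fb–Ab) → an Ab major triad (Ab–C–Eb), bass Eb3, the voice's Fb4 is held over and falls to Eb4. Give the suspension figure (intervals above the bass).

At the second chord the bass is Eb3. The suspended Fb4 lies a ninth above the bass; after resolving down by step to Eb4, the interval above the bass becomes an octave.
Suspension figures are named by those two intervals: 9–8.

9–8 suspension.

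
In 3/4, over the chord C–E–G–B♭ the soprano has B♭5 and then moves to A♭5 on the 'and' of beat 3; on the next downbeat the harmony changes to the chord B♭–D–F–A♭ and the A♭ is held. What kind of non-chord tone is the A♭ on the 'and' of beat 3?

The harmony at that moment is C dominant seventh chord (C, E, G, B♭); A♭5 is not a chord tone.
It is approached by step down from B♭5 and then sustained as the same pitch into the next harmony.
Arriving early and becoming a chord tone when the harmony changes — an anticipation.

Anticipation.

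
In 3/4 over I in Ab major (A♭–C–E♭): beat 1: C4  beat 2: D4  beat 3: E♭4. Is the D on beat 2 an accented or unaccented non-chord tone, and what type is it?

The harmony at that moment is A♭ major triad (A♭, C, E♭); D4 is not a chord tone.
It is approached by step up from C4 and left by step up to E♭4.
Step in, step out in the same direction — a passing tone.
It falls on a weak beat, so it is unaccented.

Unaccented passing tone.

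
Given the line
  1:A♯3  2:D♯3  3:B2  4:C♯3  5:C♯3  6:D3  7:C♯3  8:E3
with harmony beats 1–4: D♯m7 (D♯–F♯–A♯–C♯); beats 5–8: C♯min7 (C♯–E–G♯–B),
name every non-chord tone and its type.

The harmony at that moment is D♯ minor seventh chord (D♯, F♯, A♯, C♯); B2 is not a chord tone.
It is approached by leap down from D♯3 and left by step up to C♯3.
Leap in, step out — an appoggiatura.
The harmony at that moment is C♯ minor seventh chord (C♯, E, G♯, B); D3 is not a chord tone.
It is approached by step up from C♯3 and left by step down to C♯3.
Step away and step back to the same note — a neighbor tone (upper neighbor).

B2 (beat 3) — appoggiatura; D3 (beat 6) — neighbor tone.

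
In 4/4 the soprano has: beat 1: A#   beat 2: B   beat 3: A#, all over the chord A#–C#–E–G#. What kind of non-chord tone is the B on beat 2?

Upper neighbor tone.

The harmony at that moment is A# half-diminished seventh chord (A#, C#, E, G#); B is not a chord tone.
It is approached by step up from A# and left by step down to A#.
Step away and step back to the same note — a neighbor tone (upper neighbor).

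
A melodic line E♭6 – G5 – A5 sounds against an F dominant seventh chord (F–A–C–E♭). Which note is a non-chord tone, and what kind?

G5 is an appoggiatura.

The harmony at that moment is F dominant seventh chord (F, A, C, E♭); G5 is not a chord tone.
It is approached by leap down from E♭6 and left by step up to A5.
Leap in, step out — an appoggiatura.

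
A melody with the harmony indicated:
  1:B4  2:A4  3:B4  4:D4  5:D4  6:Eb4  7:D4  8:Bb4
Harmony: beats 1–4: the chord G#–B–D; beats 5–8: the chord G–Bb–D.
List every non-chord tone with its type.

The harmony at that moment is G# diminished triad (G#, B, D); A4 is not a chord tone.
It is approached by step down from B4 and left by step up to B4.
Step away and step back to the same note — a neighbor tone (lower neighbor).
The harmony at that moment is G minor triad (G, Bb, D); Eb4 is not a chord tone.
It is approached by step up from D4 and left by step down to D4.
Step away and step back to the same note — a neighbor tone (upper neighbor).

A4 (beat 2) — neighbor tone; Eb4 (beat 6) — neighbor tone.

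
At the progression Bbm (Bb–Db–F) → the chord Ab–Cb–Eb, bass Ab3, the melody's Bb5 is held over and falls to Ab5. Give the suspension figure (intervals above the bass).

9–8 suspension.

At the second chord the bass is Ab3. The suspended Bb5 lies a ninth above the bass; after resolving down by step to Ab5, the interval above the bass becomes an octave.
Suspension figures are named by those two intervals: 9–8.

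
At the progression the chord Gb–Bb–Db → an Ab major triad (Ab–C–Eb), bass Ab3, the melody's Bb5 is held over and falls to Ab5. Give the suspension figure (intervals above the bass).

9–8 suspension.

At the second chord the bass is Ab3. The suspended Bb5 lies a ninth above the bass; after resolving down by step to Ab5, the interval above the bass becomes an octave.
Suspension figures are named by those two intervals: 9–8.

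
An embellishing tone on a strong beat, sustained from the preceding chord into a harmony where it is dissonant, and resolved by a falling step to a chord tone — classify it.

Approach: by preparation — the pitch is first a chord tone, then held (tied or repeated) while the harmony changes under it. Departure: down by step. Metric position: strong.
A prepared dissonance that resolves downward by step — a suspension. (The same figure resolving upward would be a retardation.)

Suspension.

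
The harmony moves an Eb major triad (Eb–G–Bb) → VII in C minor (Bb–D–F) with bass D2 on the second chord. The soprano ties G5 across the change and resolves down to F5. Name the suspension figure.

4–3 suspension.

At the second chord the bass is D2. The suspended G5 lies a fourth above the bass; after resolving down by step to F5, the interval above the bass becomes a third.
Suspension figures are named by those two intervals: 4–3.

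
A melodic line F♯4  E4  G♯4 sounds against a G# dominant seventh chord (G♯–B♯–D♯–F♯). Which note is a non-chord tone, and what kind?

E4 is an escape tone.

The harmony at that moment is G♯ dominant seventh chord (G♯, B♯, D♯, F♯); E4 is not a chord tone.
It is approached by step down from F♯4 and left by leap up to G♯4.
Step in, leap out — an escape tone.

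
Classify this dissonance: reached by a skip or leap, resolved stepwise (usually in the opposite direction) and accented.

Appoggiatura.

Approach: by leap. Departure: by step. Metric position: strong.
Leap in, step out, in a metrically strong position — an appoggiatura. (It is the mirror image of the escape tone, which steps in and leaps out from a weak position.)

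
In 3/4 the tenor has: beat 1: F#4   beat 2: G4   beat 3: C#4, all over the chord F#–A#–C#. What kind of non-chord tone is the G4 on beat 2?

The harmony at that moment is F# major triad (F#, A#, C#); G4 is not a chord tone.
It is approached by step up from F#4 and left by leap down to C#4.
Step in, leap out, on a weak beat — an escape tone.

Escape tone.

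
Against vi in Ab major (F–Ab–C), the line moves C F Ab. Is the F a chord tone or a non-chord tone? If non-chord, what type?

Chord tone (the root of F minor triad).

F minor triad contains F, Ab, C; F is the root, so it is a chord tone.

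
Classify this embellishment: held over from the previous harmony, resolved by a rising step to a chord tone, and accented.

Retardation.

Approach: by preparation — the pitch is first a chord tone, then held (tied or repeated) while the harmony changes under it. Departure: up by step. Metric position: strong.
A prepared dissonance that resolves upward by step — a retardation. (The same figure resolving downward would be a suspension.)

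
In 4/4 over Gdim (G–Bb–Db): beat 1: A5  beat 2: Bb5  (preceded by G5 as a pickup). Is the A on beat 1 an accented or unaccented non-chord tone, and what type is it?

Accented passing tone.

The harmony at that moment is G diminished triad (G, Bb, Db); A5 is not a chord tone.
It is approached by step up from G5 and left by step up to Bb5.
Step in, step out in the same direction — a passing tone.
It falls on the downbeat, so it is accented.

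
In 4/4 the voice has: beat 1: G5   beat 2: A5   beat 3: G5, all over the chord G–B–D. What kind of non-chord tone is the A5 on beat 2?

Upper neighbor tone.

The harmony at that moment is G major triad (G, B, D); A5 is not a chord tone.
It is approached by step up from G5 and left by step down to G5.
Step away and step back to the same note — a neighbor tone (upper neighbor).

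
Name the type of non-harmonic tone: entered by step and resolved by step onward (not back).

Passing tone.

Approach: by step. Departure: by step, continuing in the same direction.
Stepwise on both sides with no change of direction means the note fills in the space between two different chord tones — a passing tone. (Had it turned back to its starting note it would be a neighbor tone instead.)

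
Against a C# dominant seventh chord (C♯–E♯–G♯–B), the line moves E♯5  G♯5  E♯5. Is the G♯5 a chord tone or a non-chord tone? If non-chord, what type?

Chord tone (the fifth of C# dominant seventh chord).

C# dominant seventh chord contains C♯, E♯, G♯, B; G♯ is the fifth, so it is a chord tone.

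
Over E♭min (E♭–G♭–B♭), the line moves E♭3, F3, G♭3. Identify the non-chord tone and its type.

F3 is a passing tone.

The harmony at that moment is E♭ minor triad (E♭, G♭, B♭); F3 is not a chord tone.
It is approached by step up from E♭3 and left by step up to G♭3.
Step in, step out in the same direction — a passing tone.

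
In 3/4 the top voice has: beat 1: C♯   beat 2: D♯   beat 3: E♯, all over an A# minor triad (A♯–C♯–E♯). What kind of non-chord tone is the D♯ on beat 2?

Passing tone.

The harmony at that moment is A♯ minor triad (A♯, C♯, E♯); D♯ is not a chord tone.
It is approached by step up from C♯ and left by step up to E♯.
Step in, step out in the same direction — a passing tone.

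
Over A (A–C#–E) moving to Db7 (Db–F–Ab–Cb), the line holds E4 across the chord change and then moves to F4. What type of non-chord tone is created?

E4 is a retardation.

The harmony at that moment is Db dominant seventh chord (Db, F, Ab, Cb); E4 is not a chord tone.
It is held over (the same pitch as the preceding E4) and left by step up to F4.
Held over from the previous chord and resolving up by step — a retardation.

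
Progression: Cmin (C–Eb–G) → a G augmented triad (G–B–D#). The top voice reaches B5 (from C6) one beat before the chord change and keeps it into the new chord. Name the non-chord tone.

B5 is an anticipation.

The harmony at that moment is C minor triad (C, Eb, G); B5 is not a chord tone.
It is approached by step down from C6 and then sustained as the same pitch into the next harmony.
Arriving early and becoming a chord tone when the harmony changes — an anticipation.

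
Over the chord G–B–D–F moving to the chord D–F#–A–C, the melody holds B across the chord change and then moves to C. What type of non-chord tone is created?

The harmony at that moment is D dominant seventh chord (D, F#, A, C); B is not a chord tone.
It is held over (the same pitch as the preceding B) and left by step up to C.
Held over from the previous chord and resolving up by step — a retardation.

B is a retardation.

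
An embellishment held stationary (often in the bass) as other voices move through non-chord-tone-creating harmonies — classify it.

Approach: none. Departure: none — a single pitch is sustained while the chords change around it, passing through harmonies that do not contain it.
No melodic motion at all; the dissonance is created entirely by the moving harmonies against the stationary note — a pedal tone (pedal point).

Pedal tone.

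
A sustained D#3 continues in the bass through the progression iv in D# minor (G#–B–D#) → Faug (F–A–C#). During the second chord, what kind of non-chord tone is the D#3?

Pedal tone (pedal point).

The harmony at that moment is F augmented triad (F, A, C#); D#3 is not a chord tone.
It is held over (the same pitch as the preceding D#3) and then sustained as the same pitch into the next harmony.
Sustained through a change of harmony — a pedal tone.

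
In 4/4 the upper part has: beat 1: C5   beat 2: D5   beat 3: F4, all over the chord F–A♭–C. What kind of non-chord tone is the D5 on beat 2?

Escape tone.

The harmony at that moment is F minor triad (F, A♭, C); D5 is not a chord tone.
It is approached by step up from C5 and left by leap down to F4.
Step in, leap out, on a weak beat — an escape tone.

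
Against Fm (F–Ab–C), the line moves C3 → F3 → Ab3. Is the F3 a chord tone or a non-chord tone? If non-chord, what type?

F minor triad contains F, Ab, C; F is the root, so it is a chord tone.

Chord tone (the root of F minor triad).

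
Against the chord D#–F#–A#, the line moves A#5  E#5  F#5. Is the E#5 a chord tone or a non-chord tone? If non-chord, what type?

Non-chord tone — an appoggiatura.

The harmony at that moment is D# minor triad (D#, F#, A#); E#5 is not a chord tone.
It is approached by leap down from A#5 and left by step up to F#5.
Leap in, step out — an appoggiatura.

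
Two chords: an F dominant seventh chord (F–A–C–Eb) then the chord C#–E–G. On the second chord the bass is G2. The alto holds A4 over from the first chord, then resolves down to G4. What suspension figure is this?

9–8 suspension.

At the second chord the bass is G2. The suspended A4 lies a ninth above the bass; after resolving down by step to G4, the interval above the bass becomes an octave.
Suspension figures are named by those two intervals: 9–8.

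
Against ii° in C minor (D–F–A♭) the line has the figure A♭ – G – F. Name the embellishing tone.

G is a passing tone.

The harmony at that moment is D diminished triad (D, F, A♭); G is not a chord tone.
It is approached by step down from A♭ and left by step down to F.
Step in, step out in the same direction — a passing tone.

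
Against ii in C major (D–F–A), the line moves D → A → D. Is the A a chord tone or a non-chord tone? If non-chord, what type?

D minor triad contains D, F, A; A is the fifth, so it is a chord tone.

Chord tone (the fifth of D minor triad).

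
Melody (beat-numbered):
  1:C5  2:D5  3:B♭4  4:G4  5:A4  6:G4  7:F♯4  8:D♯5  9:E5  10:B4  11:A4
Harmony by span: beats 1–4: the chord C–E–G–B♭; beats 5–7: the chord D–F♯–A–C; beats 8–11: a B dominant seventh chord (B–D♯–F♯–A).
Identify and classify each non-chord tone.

D5 (beat 2) — escape tone; G4 (beat 6) — passing tone; E5 (beat 9) — escape tone.

The harmony at that moment is C dominant seventh chord (C, E, G, B♭); D5 is not a chord tone.
It is approached by step up from C5 and left by leap down to B♭4.
Step in, leap out — an escape tone.
The harmony at that moment is D dominant seventh chord (D, F♯, A, C); G4 is not a chord tone.
It is approached by step down from A4 and left by step down to F♯4.
Step in, step out in the same direction — a passing tone.
The harmony at that moment is B dominant seventh chord (B, D♯, F♯, A); E5 is not a chord tone.
It is approached by step up from D♯5 and left by leap down to B4.
Step in, leap out — an escape tone.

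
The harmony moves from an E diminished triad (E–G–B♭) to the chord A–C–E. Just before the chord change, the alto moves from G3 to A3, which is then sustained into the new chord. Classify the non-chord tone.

The harmony at that moment is E diminished triad (E, G, B♭); A3 is not a chord tone.
It is approached by step up from G3 and then sustained as the same pitch into the next harmony.
Arriving early and becoming a chord tone when the harmony changes — an anticipation.

A3 is an anticipation.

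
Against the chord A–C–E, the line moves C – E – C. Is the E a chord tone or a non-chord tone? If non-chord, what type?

A minor triad contains A, C, E; E is the fifth, so it is a chord tone.

Chord tone (the fifth of A minor triad).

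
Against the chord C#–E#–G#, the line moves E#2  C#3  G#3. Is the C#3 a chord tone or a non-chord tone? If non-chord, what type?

C# major triad contains C#, E#, G#; C# is the root, so it is a chord tone.

Chord tone (the root of C# major triad).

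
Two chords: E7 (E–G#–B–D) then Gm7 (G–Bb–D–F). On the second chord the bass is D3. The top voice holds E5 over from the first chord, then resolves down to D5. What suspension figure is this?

At the second chord the bass is D3. The suspended E5 lies a ninth above the bass; after resolving down by step to D5, the interval above the bass becomes an octave.
Suspension figures are named by those two intervals: 9–8.

9–8 suspension.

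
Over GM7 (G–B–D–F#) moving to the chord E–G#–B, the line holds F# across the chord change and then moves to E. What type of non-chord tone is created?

F# is a suspension.

The harmony at that moment is E major triad (E, G#, B); F# is not a chord tone.
It is held over (the same pitch as the preceding F#) and left by step down to E.
Held over from the previous chord and resolving down by step — a suspension.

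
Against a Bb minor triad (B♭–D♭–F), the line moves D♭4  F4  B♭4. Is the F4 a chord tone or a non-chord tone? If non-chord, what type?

Chord tone (the fifth of Bb minor triad).

Bb minor triad contains B♭, D♭, F; F is the fifth, so it is a chord tone.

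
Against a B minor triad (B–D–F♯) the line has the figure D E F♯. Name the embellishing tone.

The harmony at that moment is B minor triad (B, D, F♯); E is not a chord tone.
It is approached by step up from D and left by step up to F♯.
Step in, step out in the same direction — a passing tone.

E is a passing tone.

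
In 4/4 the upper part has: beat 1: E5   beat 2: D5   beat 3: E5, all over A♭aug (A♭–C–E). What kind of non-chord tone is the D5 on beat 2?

Lower neighbor tone.

The harmony at that moment is A♭ augmented triad (A♭, C, E); D5 is not a chord tone.
It is approached by step down from E5 and left by step up to E5.
Step away and step back to the same note — a neighbor tone (lower neighbor).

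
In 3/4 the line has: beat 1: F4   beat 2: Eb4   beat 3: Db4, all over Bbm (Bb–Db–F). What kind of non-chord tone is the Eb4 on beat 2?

Passing tone.

The harmony at that moment is Bb minor triad (Bb, Db, F); Eb4 is not a chord tone.
It is approached by step down from F4 and left by step down to Db4.
Step in, step out in the same direction — a passing tone.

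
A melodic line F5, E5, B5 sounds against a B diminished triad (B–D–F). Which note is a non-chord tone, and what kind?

E5 is an escape tone.

The harmony at that moment is B diminished triad (B, D, F); E5 is not a chord tone.
It is approached by step down from F5 and left by leap up to B5.
Step in, leap out — an escape tone.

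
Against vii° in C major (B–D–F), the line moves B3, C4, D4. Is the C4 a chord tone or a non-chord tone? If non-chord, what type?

The harmony at that moment is B diminished triad (B, D, F); C4 is not a chord tone.
It is approached by step up from B3 and left by step up to D4.
Step in, step out in the same direction — a passing tone.

Non-chord tone — a passing tone.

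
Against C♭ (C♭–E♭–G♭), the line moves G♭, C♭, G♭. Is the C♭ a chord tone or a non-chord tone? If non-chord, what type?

Cb major triad contains C♭, E♭, G♭; C♭ is the root, so it is a chord tone.

Chord tone (the root of Cb major triad).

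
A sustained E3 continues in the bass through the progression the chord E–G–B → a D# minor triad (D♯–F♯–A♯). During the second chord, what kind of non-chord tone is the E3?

The harmony at that moment is D♯ minor triad (D♯, F♯, A♯); E3 is not a chord tone.
It is held over (the same pitch as the preceding E3) and then sustained as the same pitch into the next harmony.
Sustained through a change of harmony — a pedal tone.

Pedal tone (pedal point).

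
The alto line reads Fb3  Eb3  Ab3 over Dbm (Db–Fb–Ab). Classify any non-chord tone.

Eb3 is an escape tone.

The harmony at that moment is Db minor triad (Db, Fb, Ab); Eb3 is not a chord tone.
It is approached by step down from Fb3 and left by leap up to Ab3.
Step in, leap out — an escape tone.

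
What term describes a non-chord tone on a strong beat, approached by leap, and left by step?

Approach: by leap. Departure: by step. Metric position: strong.
Leap in, step out, in a metrically strong position — an appoggiatura. (It is the mirror image of the escape tone, which steps in and leaps out from a weak position.)

Appoggiatura.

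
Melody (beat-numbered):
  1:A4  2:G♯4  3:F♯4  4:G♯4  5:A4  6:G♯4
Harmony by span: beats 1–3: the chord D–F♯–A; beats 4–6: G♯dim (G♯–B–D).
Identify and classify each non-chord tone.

G♯4 (beat 2) — passing tone; A4 (beat 5) — neighbor tone.

The harmony at that moment is D major triad (D, F♯, A); G♯4 is not a chord tone.
It is approached by step down from A4 and left by step down to F♯4.
Step in, step out in the same direction — a passing tone.
The harmony at that moment is G♯ diminished triad (G♯, B, D); A4 is not a chord tone.
It is approached by step up from G♯4 and left by step down to G♯4.
Step away and step back to the same note — a neighbor tone (upper neighbor).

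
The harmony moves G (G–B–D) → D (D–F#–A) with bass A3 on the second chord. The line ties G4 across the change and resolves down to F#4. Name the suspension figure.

7–6 suspension.

At the second chord the bass is A3. The suspended G4 lies a seventh above the bass; after resolving down by step to F#4, the interval above the bass becomes a sixth.
Suspension figures are named by those two intervals: 7–6.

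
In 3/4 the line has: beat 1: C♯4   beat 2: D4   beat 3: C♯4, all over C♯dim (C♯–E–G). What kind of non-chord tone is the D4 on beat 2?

Upper neighbor tone.

The harmony at that moment is C♯ diminished triad (C♯, E, G); D4 is not a chord tone.
It is approached by step up from C♯4 and left by step down to C♯4.
Step away and step back to the same note — a neighbor tone (upper neighbor).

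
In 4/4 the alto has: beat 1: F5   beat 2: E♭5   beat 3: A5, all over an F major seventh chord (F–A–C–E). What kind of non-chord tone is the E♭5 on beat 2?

Escape tone.

The harmony at that moment is F major seventh chord (F, A, C, E); E♭5 is not a chord tone.
It is approached by step down from F5 and left by leap up to A5.
Step in, leap out, on a weak beat — an escape tone.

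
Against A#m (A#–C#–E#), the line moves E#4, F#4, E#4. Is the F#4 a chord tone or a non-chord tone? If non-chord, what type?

The harmony at that moment is A# minor triad (A#, C#, E#); F#4 is not a chord tone.
It is approached by step up from E#4 and left by step down to E#4.
Step away and step back to the same note — a neighbor tone (upper neighbor).

Non-chord tone — a neighbor tone.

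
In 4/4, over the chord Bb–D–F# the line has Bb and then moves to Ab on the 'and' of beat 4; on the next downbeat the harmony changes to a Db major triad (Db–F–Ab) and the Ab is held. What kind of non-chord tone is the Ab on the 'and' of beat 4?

Anticipation.

The harmony at that moment is Bb augmented triad (Bb, D, F#); Ab is not a chord tone.
It is approached by step down from Bb and then sustained as the same pitch into the next harmony.
Arriving early and becoming a chord tone when the harmony changes — an anticipation.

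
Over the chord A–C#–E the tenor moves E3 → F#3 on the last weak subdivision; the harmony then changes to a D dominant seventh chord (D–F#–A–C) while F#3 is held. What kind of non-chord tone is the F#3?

The harmony at that moment is A major triad (A, C#, E); F#3 is not a chord tone.
It is approached by step up from E3 and then sustained as the same pitch into the next harmony.
Arriving early and becoming a chord tone when the harmony changes — an anticipation.

F#3 is an anticipation.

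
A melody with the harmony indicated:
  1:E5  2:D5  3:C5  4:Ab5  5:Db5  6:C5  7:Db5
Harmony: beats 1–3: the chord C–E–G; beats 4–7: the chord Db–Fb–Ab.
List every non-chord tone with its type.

D5 (beat 2) — passing tone; C5 (beat 6) — neighbor tone.

The harmony at that moment is C major triad (C, E, G); D5 is not a chord tone.
It is approached by step down from E5 and left by step down to C5.
Step in, step out in the same direction — a passing tone.
The harmony at that moment is Db minor triad (Db, Fb, Ab); C5 is not a chord tone.
It is approached by step down from Db5 and left by step up to Db5.
Step away and step back to the same note — a neighbor tone (lower neighbor).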